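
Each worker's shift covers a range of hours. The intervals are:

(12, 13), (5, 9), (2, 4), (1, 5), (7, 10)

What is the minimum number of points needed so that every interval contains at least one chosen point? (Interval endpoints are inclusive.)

3

Sort by right endpoint; whenever an interval is uncovered, place a point at its right end.
By right end: [2,4]  [1,5]  [5,9]  [7,10]  [12,13]
[2,4] uncovered → point at 4; [5,9] uncovered → point at 9; [12,13] uncovered → point at 13.
Points: 4, 9, 13 (3 total).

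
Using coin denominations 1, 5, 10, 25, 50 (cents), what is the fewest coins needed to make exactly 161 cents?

Greedy: take as many of the largest coin as possible, then repeat with the remainder.
161 = 3×50 + 1×10 + 1×1
Total coins = 3 + 1 + 1 = 5

5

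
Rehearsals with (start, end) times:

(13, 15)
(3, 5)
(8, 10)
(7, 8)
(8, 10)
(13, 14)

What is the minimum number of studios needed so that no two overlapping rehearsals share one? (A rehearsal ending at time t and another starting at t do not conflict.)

2

The answer is the maximum number of intervals overlapping at any instant.
Events (time:±→running): 3:+→1 5:-→0 7:+→1 8:-→0 8:+→1 8:+→2 … peak 2.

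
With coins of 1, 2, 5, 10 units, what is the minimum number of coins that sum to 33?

33 = 3×10 + 1×2 + 1×1
Total coins = 3 + 1 + 1 = 5

5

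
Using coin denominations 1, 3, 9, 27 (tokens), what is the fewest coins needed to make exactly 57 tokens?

57 = 2×27 + 1×3
Total coins = 2 + 1 = 3

3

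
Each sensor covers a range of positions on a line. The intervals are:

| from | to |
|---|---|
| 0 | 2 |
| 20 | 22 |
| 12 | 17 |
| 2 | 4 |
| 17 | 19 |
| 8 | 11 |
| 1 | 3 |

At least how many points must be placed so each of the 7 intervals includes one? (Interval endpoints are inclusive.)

4

Process intervals by earliest right end; each time one isn't hit yet, stab at its right endpoint.
Sorted: [0,2] [1,3] [2,4] [8,11] [12,17] [17,19] [20,22]
{[0,2],[1,3],[2,4]} hit by 2; {[8,11]} hit by 11; {[12,17],[17,19]} hit by 17; {[20,22]} hit by 22.
Points: 2, 11, 17, 22 (4 total).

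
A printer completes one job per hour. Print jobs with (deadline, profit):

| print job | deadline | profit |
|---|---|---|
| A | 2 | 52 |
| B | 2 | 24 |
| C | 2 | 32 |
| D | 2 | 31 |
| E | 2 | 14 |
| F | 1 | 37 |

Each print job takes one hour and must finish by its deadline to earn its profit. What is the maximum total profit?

89

By profit: A(d2,52), F(d1,37), C(d2,32), D(d2,31), B(d2,24), E(d2,14)
A→slot 2; F→slot 1; C skipped; D skipped; B skipped; E skipped.
Profit = 37 + 52 = 89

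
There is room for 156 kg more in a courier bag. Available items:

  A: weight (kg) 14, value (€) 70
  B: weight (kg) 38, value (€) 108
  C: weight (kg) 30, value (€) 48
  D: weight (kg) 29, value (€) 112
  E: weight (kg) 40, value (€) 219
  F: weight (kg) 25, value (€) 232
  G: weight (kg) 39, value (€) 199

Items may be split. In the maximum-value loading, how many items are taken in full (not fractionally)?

5

Order: F (232/25=9.28) > E (219/40=5.47) > G (199/39=5.10) > A (70/14=5.00) > D (112/29=3.86) > B (108/38=2.84) > C (48/30=1.60)
Fill: take F (25 @ 232) → take E (40 @ 219) → take G (39 @ 199) → take A (14 @ 70) → take D (29 @ 112) → take 9/38 of B → 25.58; 156/156 used.
5 item(s) taken whole; one partial (take 9/38 of B).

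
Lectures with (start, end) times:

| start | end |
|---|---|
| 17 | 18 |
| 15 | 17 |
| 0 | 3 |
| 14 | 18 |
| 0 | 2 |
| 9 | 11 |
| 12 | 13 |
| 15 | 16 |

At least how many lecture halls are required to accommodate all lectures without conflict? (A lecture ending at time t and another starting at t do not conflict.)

3

Count concurrent intervals with a sweep; the peak is the room count.
Events (time:±→running): 0:+→1 0:+→2 2:-→1 3:-→0 9:+→1 11:-→0 12:+→1 13:-→0 14:+→1 15:+→2 15:+→3 … peak 3.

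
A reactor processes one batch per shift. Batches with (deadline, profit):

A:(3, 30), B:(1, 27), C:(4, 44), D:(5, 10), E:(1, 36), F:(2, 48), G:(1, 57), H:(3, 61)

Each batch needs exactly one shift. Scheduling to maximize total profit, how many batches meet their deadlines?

By profit: H(d3,61), G(d1,57), F(d2,48), C(d4,44), E(d1,36), A(d3,30), B(d1,27), D(d5,10)
H→slot 3; G→slot 1; F→slot 2; C→slot 4; E skipped; A skipped; B skipped; D→slot 5.
5 of 8 scheduled.

5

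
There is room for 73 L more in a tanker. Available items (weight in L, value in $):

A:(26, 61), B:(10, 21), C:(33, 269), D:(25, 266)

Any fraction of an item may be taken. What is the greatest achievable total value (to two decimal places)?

570.19

Greedy by value/weight ratio, highest first.
Order: D (266/25=10.64) > C (269/33=8.15) > A (61/26=2.35) > B (21/10=2.10)
Fill: take D (25 @ 266) → take C (33 @ 269) → take 15/26 of A → 35.19; 73/73 used.
Total value = 570.19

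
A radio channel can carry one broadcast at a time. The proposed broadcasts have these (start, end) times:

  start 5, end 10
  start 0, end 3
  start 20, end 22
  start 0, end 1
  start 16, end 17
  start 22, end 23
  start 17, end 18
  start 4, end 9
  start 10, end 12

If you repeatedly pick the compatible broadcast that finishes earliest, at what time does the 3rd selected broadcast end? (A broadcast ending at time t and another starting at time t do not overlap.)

Order by finish time; keep every interval that doesn't clash with the previous kept one.
Sorted by end: (0,1)  (0,3)  (4,9)  (5,10)  (10,12)  (16,17)  (17,18)  (20,22)  (22,23)
take (0,1); take (4,9); skip (5,10); take (10,12); take (16,17); take (17,18); take (20,22); take (22,23).
Selected: (0,1) (4,9) (10,12) (16,17) (17,18) (20,22) (22,23)

12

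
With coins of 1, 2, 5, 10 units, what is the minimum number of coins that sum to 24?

Greedy: take as many of the largest coin as possible, then repeat with the remainder.
24 = 2×10 + 2×2
Total coins = 2 + 2 = 4

4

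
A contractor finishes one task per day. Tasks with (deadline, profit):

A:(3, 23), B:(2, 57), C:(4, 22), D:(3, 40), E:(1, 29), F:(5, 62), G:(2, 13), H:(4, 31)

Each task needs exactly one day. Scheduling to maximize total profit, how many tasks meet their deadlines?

Take jobs in profit order; each goes to the latest open slot no later than its deadline.
Profit order: F=62 B=57 D=40 H=31 E=29 A=23 C=22 G=13
Assign: F→slot 5, B→slot 2, D→slot 3, H→slot 4, E→slot 1, A skipped, C skipped, G skipped.
Slots: [1:E] [2:B] [3:D] [4:H] [5:F]
5 of 8 scheduled.

5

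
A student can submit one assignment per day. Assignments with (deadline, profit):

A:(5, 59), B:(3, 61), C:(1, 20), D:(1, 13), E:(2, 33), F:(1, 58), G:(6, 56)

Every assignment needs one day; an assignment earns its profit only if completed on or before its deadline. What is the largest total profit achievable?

Sort by profit descending; place each in the latest free slot ≤ its deadline.
By profit: B(d3,61), A(d5,59), F(d1,58), G(d6,56), E(d2,33), C(d1,20), D(d1,13)
B→slot 3; A→slot 5; F→slot 1; G→slot 6; E→slot 2; C skipped; D skipped.
Profit = 58 + 33 + 61 + 59 + 56 = 267

267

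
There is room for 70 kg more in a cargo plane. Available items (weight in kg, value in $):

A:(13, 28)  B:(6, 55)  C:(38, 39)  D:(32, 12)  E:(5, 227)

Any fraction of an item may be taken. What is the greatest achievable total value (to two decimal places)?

352.00

Greedy by value/weight ratio, highest first.
Order: E (227/5=45.40) > B (55/6=9.17) > A (28/13=2.15) > C (39/38=1.03) > D (12/32=0.38)
Fill: take E (5 @ 227) → take B (6 @ 55) → take A (13 @ 28) → take C (38 @ 39) → take 8/32 of D → 3.00; 70/70 used.
Total value = 352.00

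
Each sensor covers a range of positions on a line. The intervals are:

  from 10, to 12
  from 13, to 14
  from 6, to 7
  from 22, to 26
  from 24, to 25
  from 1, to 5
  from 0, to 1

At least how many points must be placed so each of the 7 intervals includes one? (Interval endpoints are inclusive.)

Sort by right endpoint; whenever an interval is uncovered, place a point at its right end.
By right end: [0,1]  [1,5]  [6,7]  [10,12]  [13,14]  [24,25]  [22,26]
[0,1] uncovered → point at 1; [6,7] uncovered → point at 7; [10,12] uncovered → point at 12; [13,14] uncovered → point at 14; [24,25] uncovered → point at 25.
Points: 1, 7, 12, 14, 25 (5 total).

5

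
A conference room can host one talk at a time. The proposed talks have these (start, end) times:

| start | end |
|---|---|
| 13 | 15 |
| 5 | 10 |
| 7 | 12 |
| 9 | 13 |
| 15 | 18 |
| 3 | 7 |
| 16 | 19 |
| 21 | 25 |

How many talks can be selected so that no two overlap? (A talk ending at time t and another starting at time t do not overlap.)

5

By end time: (3,7), (5,10), (7,12), (9,13), (13,15), (15,18), (16,19), (21,25).
Pick (3,7); next start ≥ 7 → (7,12); next start ≥ 12 → (13,15); next start ≥ 15 → (15,18); next start ≥ 18 → (21,25).
Selected 5 talks.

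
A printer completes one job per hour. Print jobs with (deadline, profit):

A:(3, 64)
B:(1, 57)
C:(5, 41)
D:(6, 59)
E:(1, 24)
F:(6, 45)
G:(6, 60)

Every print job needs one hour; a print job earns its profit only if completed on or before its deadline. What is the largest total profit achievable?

326

Take jobs in profit order; each goes to the latest open slot no later than its deadline.
Profit order: A=64 G=60 D=59 B=57 F=45 C=41 E=24
Assign: A→slot 3, G→slot 6, D→slot 5, B→slot 1, F→slot 4, C→slot 2, E skipped.
Slots: [1:B] [2:C] [3:A] [4:F] [5:D] [6:G]
Profit = 57 + 41 + 64 + 45 + 59 + 60 = 326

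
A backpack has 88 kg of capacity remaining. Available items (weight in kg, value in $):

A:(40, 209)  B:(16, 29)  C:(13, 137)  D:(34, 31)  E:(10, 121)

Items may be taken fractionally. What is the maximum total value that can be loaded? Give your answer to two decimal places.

504.21

Greedy by value/weight ratio, highest first.
Order: E (121/10=12.10) > C (137/13=10.54) > A (209/40=5.22) > B (29/16=1.81) > D (31/34=0.91)
Fill: take E (10 @ 121) → take C (13 @ 137) → take A (40 @ 209) → take B (16 @ 29) → take 9/34 of D → 8.21; 88/88 used.
Total value = 504.21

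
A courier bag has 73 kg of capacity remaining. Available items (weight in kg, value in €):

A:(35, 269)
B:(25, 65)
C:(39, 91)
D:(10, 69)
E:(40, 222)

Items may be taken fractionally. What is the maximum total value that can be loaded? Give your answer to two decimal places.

Order: A (269/35=7.69) > D (69/10=6.90) > E (222/40=5.55) > B (65/25=2.60) > C (91/39=2.33)
Fill: take A (35 @ 269) → take D (10 @ 69) → take 28/40 of E → 155.40; 73/73 used.
Total value = 493.40

493.40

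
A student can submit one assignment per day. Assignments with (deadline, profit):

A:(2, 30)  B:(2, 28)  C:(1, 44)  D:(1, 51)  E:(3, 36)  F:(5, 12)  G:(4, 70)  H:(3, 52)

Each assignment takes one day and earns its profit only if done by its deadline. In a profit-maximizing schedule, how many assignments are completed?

5

Sort by profit descending; place each in the latest free slot ≤ its deadline.
Profit order: G=70 H=52 D=51 C=44 E=36 A=30 B=28 F=12
Assign: G→slot 4, H→slot 3, D→slot 1, C skipped, E→slot 2, A skipped, B skipped, F→slot 5.
Slots: [1:D] [2:E] [3:H] [4:G] [5:F]
5 of 8 scheduled.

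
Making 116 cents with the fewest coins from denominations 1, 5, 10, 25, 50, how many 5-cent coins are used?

1

Greedy: take as many of the largest coin as possible, then repeat with the remainder.
116 = 2×50 + 1×10 + 1×5 + 1×1
Count of 5: 1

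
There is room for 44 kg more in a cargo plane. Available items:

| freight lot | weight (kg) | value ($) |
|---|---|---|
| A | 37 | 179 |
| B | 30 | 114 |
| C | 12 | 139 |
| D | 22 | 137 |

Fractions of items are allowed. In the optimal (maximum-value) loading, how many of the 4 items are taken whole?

2

Sort by value per unit weight and fill in that order.
Order: C (139/12=11.58) > D (137/22=6.23) > A (179/37=4.84) > B (114/30=3.80)
Fill: take C (12 @ 139) → take D (22 @ 137) → take 10/37 of A → 48.38; 44/44 used.
2 item(s) taken whole; one partial (take 10/37 of A).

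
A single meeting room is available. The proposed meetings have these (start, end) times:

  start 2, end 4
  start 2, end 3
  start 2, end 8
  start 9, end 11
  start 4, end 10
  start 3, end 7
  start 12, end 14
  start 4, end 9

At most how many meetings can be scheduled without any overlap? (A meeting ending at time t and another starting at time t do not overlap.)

Sort by end time and greedily take each interval whose start is ≥ the last chosen end.
By end time: (2,3), (2,4), (3,7), (2,8), (4,9), (4,10), (9,11), (12,14).
Pick (2,3); next start ≥ 3 → (3,7); next start ≥ 7 → (9,11); next start ≥ 11 → (12,14).
Selected 4 meetings.

4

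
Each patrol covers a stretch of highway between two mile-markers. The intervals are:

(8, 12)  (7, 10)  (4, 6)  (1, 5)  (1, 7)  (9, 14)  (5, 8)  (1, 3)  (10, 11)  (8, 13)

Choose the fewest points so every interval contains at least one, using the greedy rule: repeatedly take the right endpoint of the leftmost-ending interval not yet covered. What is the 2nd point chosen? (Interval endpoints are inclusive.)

By right end: [1,3]  [1,5]  [4,6]  [1,7]  [5,8]  [7,10]  [10,11]  [8,12]  [8,13]  [9,14]
[1,3] uncovered → point at 3; [4,6] uncovered → point at 6; [7,10] uncovered → point at 10.
Points: 3, 6, 10 (3 total).

6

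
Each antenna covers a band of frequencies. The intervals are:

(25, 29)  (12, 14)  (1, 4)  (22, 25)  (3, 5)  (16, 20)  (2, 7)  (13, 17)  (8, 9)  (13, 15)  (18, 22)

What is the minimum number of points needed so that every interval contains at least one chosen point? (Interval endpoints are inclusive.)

Sorted: [1,4] [3,5] [2,7] [8,9] [12,14] [13,15] [13,17] [16,20] [18,22] [22,25] [25,29]
{[1,4],[3,5],[2,7]} hit by 4; {[8,9]} hit by 9; {[12,14],[13,15],[13,17]} hit by 14; {[16,20],[18,22]} hit by 20; {[22,25],[25,29]} hit by 25.
Points: 4, 9, 14, 20, 25 (5 total).

5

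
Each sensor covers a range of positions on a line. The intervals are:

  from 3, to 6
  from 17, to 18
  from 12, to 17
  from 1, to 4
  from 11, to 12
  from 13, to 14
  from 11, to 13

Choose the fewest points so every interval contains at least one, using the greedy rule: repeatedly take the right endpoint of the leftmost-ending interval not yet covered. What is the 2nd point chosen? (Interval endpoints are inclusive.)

By right end: [1,4]  [3,6]  [11,12]  [11,13]  [13,14]  [12,17]  [17,18]
[1,4] uncovered → point at 4; [11,12] uncovered → point at 12; [13,14] uncovered → point at 14; [17,18] uncovered → point at 18.
Points: 4, 12, 14, 18 (4 total).

12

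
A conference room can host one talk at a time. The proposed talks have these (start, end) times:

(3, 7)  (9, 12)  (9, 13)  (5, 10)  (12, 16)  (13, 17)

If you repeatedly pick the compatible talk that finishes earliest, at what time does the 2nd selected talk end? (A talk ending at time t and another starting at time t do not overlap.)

Order by finish time; keep every interval that doesn't clash with the previous kept one.
Sorted by end: (3,7)  (5,10)  (9,12)  (9,13)  (12,16)  (13,17)
take (3,7); take (9,12); take (12,16).
Selected: (3,7) (9,12) (12,16)

12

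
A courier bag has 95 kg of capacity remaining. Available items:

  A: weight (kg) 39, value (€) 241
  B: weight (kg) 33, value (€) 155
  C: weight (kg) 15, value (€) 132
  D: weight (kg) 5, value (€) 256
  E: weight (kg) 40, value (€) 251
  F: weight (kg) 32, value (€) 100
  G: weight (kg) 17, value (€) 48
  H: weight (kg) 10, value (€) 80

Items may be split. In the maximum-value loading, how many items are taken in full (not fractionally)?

Sort by value per unit weight and fill in that order.
Ratios (sorted): D 51.20, C 8.80, H 8.00, E 6.28, A 6.18, B 4.70, F 3.12, G 2.82
take D (5 @ 256); take C (15 @ 132); take H (10 @ 80); take E (40 @ 251); take 25/39 of A → 154.49. Capacity used 95/95.
4 item(s) taken whole; one partial (take 25/39 of A).

4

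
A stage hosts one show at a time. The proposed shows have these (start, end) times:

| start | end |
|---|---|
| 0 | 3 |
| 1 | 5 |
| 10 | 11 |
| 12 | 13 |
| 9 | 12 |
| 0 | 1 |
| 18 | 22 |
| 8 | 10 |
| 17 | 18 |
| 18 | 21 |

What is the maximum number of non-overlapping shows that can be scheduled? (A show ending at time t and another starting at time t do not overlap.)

7

By end time: (0,1), (0,3), (1,5), (8,10), (10,11), (9,12), (12,13), (17,18), (18,21), (18,22).
Pick (0,1); next start ≥ 1 → (1,5); next start ≥ 5 → (8,10); next start ≥ 10 → (10,11); next start ≥ 11 → (12,13); next start ≥ 13 → (17,18); next start ≥ 18 → (18,21).
Selected 7 shows.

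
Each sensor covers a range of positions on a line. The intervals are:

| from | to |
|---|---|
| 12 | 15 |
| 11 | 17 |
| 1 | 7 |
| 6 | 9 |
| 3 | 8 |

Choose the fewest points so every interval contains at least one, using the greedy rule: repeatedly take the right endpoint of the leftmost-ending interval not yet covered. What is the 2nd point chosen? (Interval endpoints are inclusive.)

Sorted: [1,7] [3,8] [6,9] [12,15] [11,17]
{[1,7],[3,8],[6,9]} hit by 7; {[12,15],[11,17]} hit by 15.
Points: 7, 15 (2 total).

15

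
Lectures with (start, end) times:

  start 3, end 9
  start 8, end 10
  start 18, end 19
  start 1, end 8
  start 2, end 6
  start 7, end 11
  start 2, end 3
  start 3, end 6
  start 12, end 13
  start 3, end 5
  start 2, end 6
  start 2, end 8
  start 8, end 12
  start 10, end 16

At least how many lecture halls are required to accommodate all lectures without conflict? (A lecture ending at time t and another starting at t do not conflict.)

Events (time:±→running): 1:+→1 2:+→2 2:+→3 2:+→4 2:+→5 3:-→4 3:+→5 3:+→6 3:+→7 … peak 7.

7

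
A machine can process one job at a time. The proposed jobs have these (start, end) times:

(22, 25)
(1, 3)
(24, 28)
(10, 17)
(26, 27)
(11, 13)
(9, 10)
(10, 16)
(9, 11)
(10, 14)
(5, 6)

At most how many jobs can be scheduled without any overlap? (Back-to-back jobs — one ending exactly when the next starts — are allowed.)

Greedy by earliest finish: after sorting by end time, pick each interval compatible with the last pick.
By end time: (1,3), (5,6), (9,10), (9,11), (11,13), (10,14), (10,16), (10,17), (22,25), (26,27), (24,28).
Pick (1,3); next start ≥ 3 → (5,6); next start ≥ 6 → (9,10); next start ≥ 10 → (11,13); next start ≥ 13 → (22,25); next start ≥ 25 → (26,27).
Selected 6 jobs.

6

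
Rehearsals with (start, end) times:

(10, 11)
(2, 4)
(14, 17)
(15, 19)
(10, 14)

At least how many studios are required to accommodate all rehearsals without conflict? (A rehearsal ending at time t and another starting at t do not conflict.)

2

The answer is the maximum number of intervals overlapping at any instant.
Events (time:±→running): 2:+→1 4:-→0 10:+→1 10:+→2 … peak 2.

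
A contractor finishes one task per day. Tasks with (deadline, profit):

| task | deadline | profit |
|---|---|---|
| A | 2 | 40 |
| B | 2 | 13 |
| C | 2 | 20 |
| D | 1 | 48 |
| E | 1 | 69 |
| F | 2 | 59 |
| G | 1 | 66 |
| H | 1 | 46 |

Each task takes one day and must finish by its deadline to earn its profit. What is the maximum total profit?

Take jobs in profit order; each goes to the latest open slot no later than its deadline.
By profit: E(d1,69), G(d1,66), F(d2,59), D(d1,48), H(d1,46), A(d2,40), C(d2,20), B(d2,13)
E→slot 1; G skipped; F→slot 2; D skipped; H skipped; A skipped; C skipped; B skipped.
Profit = 69 + 59 = 128

128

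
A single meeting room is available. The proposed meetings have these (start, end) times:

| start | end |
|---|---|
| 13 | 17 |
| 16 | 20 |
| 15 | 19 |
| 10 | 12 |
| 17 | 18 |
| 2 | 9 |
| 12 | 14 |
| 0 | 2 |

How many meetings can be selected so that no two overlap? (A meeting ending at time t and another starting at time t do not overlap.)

5

Sort by end time and greedily take each interval whose start is ≥ the last chosen end.
By end time: (0,2), (2,9), (10,12), (12,14), (13,17), (17,18), (15,19), (16,20).
Pick (0,2); next start ≥ 2 → (2,9); next start ≥ 9 → (10,12); next start ≥ 12 → (12,14); next start ≥ 14 → (17,18).
Selected 5 meetings.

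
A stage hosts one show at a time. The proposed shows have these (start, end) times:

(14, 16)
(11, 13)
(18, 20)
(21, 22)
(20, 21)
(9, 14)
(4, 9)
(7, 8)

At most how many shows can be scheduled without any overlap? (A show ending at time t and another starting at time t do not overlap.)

6

Sorted by end: (7,8)  (4,9)  (11,13)  (9,14)  (14,16)  (18,20)  (20,21)  (21,22)
take (7,8); take (11,13); take (14,16); take (18,20); take (20,21); take (21,22).
Selected 6 shows.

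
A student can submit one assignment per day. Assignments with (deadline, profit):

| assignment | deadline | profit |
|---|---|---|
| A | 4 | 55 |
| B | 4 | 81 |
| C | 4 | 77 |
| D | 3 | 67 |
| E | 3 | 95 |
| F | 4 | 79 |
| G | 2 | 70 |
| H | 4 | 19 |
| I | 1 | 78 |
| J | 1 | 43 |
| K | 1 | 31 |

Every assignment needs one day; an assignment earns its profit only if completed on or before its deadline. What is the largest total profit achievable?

Take jobs in profit order; each goes to the latest open slot no later than its deadline.
Profit order: E=95 B=81 F=79 I=78 C=77 G=70 D=67 A=55 J=43 K=31 H=19
Assign: E→slot 3, B→slot 4, F→slot 2, I→slot 1, C skipped, G skipped, D skipped, A skipped, J skipped, K skipped, H skipped.
Slots: [1:I] [2:F] [3:E] [4:B]
Profit = 78 + 79 + 95 + 81 = 333

333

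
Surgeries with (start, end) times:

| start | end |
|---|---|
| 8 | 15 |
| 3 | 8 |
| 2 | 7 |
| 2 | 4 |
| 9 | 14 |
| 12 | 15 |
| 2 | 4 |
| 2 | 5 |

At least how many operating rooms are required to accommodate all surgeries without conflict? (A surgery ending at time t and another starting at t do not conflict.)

The answer is the maximum number of intervals overlapping at any instant.
Events (time:±→running): 2:+→1 2:+→2 2:+→3 2:+→4 3:+→5 … peak 5.

5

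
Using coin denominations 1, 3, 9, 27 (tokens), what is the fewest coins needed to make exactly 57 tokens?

57 − 2×27→3 − 1×3→0
Total coins = 2 + 1 = 3

3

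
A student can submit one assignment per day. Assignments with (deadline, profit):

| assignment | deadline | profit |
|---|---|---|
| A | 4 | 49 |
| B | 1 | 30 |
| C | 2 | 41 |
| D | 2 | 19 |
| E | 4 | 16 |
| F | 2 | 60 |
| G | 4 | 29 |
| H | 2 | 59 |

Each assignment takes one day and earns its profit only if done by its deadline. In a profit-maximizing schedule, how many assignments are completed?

Sort by profit descending; place each in the latest free slot ≤ its deadline.
By profit: F(d2,60), H(d2,59), A(d4,49), C(d2,41), B(d1,30), G(d4,29), D(d2,19), E(d4,16)
F→slot 2; H→slot 1; A→slot 4; C skipped; B skipped; G→slot 3; D skipped; E skipped.
4 of 8 scheduled.

4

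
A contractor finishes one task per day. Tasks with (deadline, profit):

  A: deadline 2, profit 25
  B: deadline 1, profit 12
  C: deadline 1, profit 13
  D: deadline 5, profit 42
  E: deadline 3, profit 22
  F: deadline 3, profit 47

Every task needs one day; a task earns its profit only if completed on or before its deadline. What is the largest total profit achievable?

136

Sort by profit descending; place each in the latest free slot ≤ its deadline.
Profit order: F=47 D=42 A=25 E=22 C=13 B=12
Assign: F→slot 3, D→slot 5, A→slot 2, E→slot 1, C skipped, B skipped.
Slots: [1:E] [2:A] [3:F] [5:D]
Profit = 22 + 25 + 47 + 42 = 136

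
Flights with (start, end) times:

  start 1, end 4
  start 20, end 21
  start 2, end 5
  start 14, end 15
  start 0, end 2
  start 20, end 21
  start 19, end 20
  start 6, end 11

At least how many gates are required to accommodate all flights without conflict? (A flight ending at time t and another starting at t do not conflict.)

2

Events (time:±→running): 0:+→1 1:+→2 … peak 2.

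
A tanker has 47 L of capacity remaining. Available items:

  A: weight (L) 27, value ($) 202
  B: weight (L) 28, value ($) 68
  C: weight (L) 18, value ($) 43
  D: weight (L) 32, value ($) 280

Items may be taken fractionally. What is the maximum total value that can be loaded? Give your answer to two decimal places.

392.22

Order: D (280/32=8.75) > A (202/27=7.48) > B (68/28=2.43) > C (43/18=2.39)
Fill: take D (32 @ 280) → take 15/27 of A → 112.22; 47/47 used.
Total value = 392.22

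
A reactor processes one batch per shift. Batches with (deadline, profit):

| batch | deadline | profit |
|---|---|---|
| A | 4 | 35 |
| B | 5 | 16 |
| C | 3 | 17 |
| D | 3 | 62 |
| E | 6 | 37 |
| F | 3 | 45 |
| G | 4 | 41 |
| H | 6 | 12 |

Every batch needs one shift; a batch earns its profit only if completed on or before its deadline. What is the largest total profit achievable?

236

By profit: D(d3,62), F(d3,45), G(d4,41), E(d6,37), A(d4,35), C(d3,17), B(d5,16), H(d6,12)
D→slot 3; F→slot 2; G→slot 4; E→slot 6; A→slot 1; C skipped; B→slot 5; H skipped.
Profit = 35 + 45 + 62 + 41 + 16 + 37 = 236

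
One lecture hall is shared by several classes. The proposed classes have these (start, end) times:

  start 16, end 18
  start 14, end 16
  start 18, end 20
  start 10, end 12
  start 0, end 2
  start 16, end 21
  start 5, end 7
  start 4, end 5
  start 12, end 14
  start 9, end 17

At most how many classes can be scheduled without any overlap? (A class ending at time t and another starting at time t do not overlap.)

Order by finish time; keep every interval that doesn't clash with the previous kept one.
By end time: (0,2), (4,5), (5,7), (10,12), (12,14), (14,16), (9,17), (16,18), (18,20), (16,21).
Pick (0,2); next start ≥ 2 → (4,5); next start ≥ 5 → (5,7); next start ≥ 7 → (10,12); next start ≥ 12 → (12,14); next start ≥ 14 → (14,16); next start ≥ 16 → (16,18); next start ≥ 18 → (18,20).
Selected 8 classes.

8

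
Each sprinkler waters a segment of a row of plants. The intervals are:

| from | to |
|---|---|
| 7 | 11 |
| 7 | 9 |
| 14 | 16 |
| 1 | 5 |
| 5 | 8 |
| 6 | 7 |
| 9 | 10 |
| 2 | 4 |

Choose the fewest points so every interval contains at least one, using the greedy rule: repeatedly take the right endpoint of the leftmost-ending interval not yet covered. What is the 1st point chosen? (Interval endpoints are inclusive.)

By right end: [2,4]  [1,5]  [6,7]  [5,8]  [7,9]  [9,10]  [7,11]  [14,16]
[2,4] uncovered → point at 4; [6,7] uncovered → point at 7; [9,10] uncovered → point at 10; [14,16] uncovered → point at 16.
Points: 4, 7, 10, 16 (4 total).

4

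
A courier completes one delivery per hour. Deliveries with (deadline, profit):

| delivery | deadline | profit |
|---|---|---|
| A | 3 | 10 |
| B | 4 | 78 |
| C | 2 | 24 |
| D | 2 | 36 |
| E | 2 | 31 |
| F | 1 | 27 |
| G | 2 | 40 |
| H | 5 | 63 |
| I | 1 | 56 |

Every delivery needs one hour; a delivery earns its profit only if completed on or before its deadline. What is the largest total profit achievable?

247

Sort by profit descending; place each in the latest free slot ≤ its deadline.
Profit order: B=78 H=63 I=56 G=40 D=36 E=31 F=27 C=24 A=10
Assign: B→slot 4, H→slot 5, I→slot 1, G→slot 2, D skipped, E skipped, F skipped, C skipped, A→slot 3.
Slots: [1:I] [2:G] [3:A] [4:B] [5:H]
Profit = 56 + 40 + 10 + 78 + 63 = 247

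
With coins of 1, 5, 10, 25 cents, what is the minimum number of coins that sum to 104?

Greedy: take as many of the largest coin as possible, then repeat with the remainder.
104 = 4×25 + 4×1
Total coins = 4 + 4 = 8

8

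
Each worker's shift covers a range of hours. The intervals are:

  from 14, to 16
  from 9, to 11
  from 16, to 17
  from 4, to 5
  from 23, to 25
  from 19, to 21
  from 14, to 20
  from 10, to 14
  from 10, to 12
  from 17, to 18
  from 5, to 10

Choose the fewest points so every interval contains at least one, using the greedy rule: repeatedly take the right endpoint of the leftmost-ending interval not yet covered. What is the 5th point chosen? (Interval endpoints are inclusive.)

Sorted: [4,5] [5,10] [9,11] [10,12] [10,14] [14,16] [16,17] [17,18] [14,20] [19,21] [23,25]
{[4,5],[5,10]} hit by 5; {[9,11],[10,12],[10,14]} hit by 11; {[14,16],[16,17]} hit by 16; {[17,18],[14,20]} hit by 18; {[19,21]} hit by 21; {[23,25]} hit by 25.
Points: 5, 11, 16, 18, 21, 25 (6 total).

21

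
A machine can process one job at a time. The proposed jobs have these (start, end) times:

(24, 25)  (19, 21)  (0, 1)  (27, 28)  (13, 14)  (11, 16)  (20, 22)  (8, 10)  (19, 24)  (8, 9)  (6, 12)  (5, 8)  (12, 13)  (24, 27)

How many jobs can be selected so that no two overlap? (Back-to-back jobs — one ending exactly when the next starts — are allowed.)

8

Sorted by end: (0,1)  (5,8)  (8,9)  (8,10)  (6,12)  (12,13)  (13,14)  (11,16)  (19,21)  (20,22)  (19,24)  (24,25)  (24,27)  (27,28)
take (0,1); take (5,8); take (8,9); skip (8,10); take (12,13); take (13,14); skip (11,16); take (19,21); take (24,25); skip (24,27); take (27,28).
Selected 8 jobs.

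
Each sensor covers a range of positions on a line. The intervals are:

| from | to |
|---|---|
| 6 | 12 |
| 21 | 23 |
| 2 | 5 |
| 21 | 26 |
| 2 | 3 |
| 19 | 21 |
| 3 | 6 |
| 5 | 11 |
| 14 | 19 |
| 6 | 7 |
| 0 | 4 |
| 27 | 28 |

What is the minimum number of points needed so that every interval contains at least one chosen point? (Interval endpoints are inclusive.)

Sorted: [2,3] [0,4] [2,5] [3,6] [6,7] [5,11] [6,12] [14,19] [19,21] [21,23] [21,26] [27,28]
{[2,3],[0,4],[2,5],[3,6]} hit by 3; {[6,7],[5,11],[6,12]} hit by 7; {[14,19],[19,21]} hit by 19; {[21,23],[21,26]} hit by 23; {[27,28]} hit by 28.
Points: 3, 7, 19, 23, 28 (5 total).

5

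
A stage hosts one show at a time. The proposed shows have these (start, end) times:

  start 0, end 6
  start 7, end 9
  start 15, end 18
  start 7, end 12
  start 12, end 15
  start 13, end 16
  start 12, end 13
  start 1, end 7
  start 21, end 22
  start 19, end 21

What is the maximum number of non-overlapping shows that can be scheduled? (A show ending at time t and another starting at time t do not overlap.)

6

Order by finish time; keep every interval that doesn't clash with the previous kept one.
By end time: (0,6), (1,7), (7,9), (7,12), (12,13), (12,15), (13,16), (15,18), (19,21), (21,22).
Pick (0,6); next start ≥ 6 → (7,9); next start ≥ 9 → (12,13); next start ≥ 13 → (13,16); next start ≥ 16 → (19,21); next start ≥ 21 → (21,22).
Selected 6 shows.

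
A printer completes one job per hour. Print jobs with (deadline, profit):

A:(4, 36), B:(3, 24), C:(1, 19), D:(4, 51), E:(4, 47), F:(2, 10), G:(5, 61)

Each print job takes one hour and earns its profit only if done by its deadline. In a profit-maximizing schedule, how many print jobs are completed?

By profit: G(d5,61), D(d4,51), E(d4,47), A(d4,36), B(d3,24), C(d1,19), F(d2,10)
G→slot 5; D→slot 4; E→slot 3; A→slot 2; B→slot 1; C skipped; F skipped.
5 of 7 scheduled.

5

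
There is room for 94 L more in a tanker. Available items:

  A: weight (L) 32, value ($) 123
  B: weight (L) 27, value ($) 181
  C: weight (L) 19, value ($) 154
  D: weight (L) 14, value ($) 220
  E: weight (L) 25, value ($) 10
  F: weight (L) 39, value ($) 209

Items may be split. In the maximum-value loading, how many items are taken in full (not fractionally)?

Sort by value per unit weight and fill in that order.
Order: D (220/14=15.71) > C (154/19=8.11) > B (181/27=6.70) > F (209/39=5.36) > A (123/32=3.84) > E (10/25=0.40)
Fill: take D (14 @ 220) → take C (19 @ 154) → take B (27 @ 181) → take 34/39 of F → 182.21; 94/94 used.
3 item(s) taken whole; one partial (take 34/39 of F).

3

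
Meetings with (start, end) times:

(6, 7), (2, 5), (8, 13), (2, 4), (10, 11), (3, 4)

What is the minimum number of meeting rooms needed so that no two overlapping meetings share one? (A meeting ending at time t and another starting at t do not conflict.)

3

Events (time:±→running): 2:+→1 2:+→2 3:+→3 … peak 3.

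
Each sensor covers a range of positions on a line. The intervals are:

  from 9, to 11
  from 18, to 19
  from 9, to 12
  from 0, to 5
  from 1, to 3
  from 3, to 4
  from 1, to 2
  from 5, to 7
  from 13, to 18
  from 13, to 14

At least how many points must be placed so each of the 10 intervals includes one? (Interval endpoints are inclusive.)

6

Process intervals by earliest right end; each time one isn't hit yet, stab at its right endpoint.
Sorted: [1,2] [1,3] [3,4] [0,5] [5,7] [9,11] [9,12] [13,14] [13,18] [18,19]
{[1,2],[1,3]} hit by 2; {[3,4],[0,5]} hit by 4; {[5,7]} hit by 7; {[9,11],[9,12]} hit by 11; {[13,14],[13,18]} hit by 14; {[18,19]} hit by 19.
Points: 2, 4, 7, 11, 14, 19 (6 total).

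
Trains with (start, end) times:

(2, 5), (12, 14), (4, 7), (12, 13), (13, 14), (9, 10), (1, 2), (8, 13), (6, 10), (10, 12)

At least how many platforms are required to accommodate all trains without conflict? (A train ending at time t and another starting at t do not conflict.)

3

starts: [1, 2, 4, 6, 8, 9, 10, 12, 12, 13]
ends:   [2, 5, 7, 10, 10, 12, 13, 13, 14, 14]
s1→1 e2→0 s2→1 s4→2 e5→1 s6→2 e7→1 s8→2 s9→3  — peak 3.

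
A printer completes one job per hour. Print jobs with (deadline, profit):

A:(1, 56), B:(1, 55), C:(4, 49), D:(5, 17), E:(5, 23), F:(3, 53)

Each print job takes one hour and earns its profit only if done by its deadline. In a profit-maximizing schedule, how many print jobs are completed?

5

Take jobs in profit order; each goes to the latest open slot no later than its deadline.
By profit: A(d1,56), B(d1,55), F(d3,53), C(d4,49), E(d5,23), D(d5,17)
A→slot 1; B skipped; F→slot 3; C→slot 4; E→slot 5; D→slot 2.
5 of 6 scheduled.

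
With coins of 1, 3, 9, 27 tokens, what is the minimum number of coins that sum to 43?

Greedy: take as many of the largest coin as possible, then repeat with the remainder.
43 = 1×27 + 1×9 + 2×3 + 1×1
Total coins = 1 + 1 + 2 + 1 = 5

5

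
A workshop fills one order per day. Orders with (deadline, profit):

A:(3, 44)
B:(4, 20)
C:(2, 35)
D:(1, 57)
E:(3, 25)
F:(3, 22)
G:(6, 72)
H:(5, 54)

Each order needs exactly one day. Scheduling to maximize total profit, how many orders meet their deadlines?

Sort by profit descending; place each in the latest free slot ≤ its deadline.
By profit: G(d6,72), D(d1,57), H(d5,54), A(d3,44), C(d2,35), E(d3,25), F(d3,22), B(d4,20)
G→slot 6; D→slot 1; H→slot 5; A→slot 3; C→slot 2; E skipped; F skipped; B→slot 4.
6 of 8 scheduled.

6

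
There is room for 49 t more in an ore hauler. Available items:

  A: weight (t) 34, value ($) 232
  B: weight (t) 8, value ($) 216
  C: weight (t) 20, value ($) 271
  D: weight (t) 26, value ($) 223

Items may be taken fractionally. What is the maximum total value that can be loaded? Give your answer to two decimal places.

667.12

Sort by value per unit weight and fill in that order.
Order: B (216/8=27.00) > C (271/20=13.55) > D (223/26=8.58) > A (232/34=6.82)
Fill: take B (8 @ 216) → take C (20 @ 271) → take 21/26 of D → 180.12; 49/49 used.
Total value = 667.12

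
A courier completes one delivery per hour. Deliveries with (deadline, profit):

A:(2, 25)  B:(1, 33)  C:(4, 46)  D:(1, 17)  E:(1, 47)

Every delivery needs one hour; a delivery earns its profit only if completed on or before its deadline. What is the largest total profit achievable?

Take jobs in profit order; each goes to the latest open slot no later than its deadline.
By profit: E(d1,47), C(d4,46), B(d1,33), A(d2,25), D(d1,17)
E→slot 1; C→slot 4; B skipped; A→slot 2; D skipped.
Profit = 47 + 25 + 46 = 118

118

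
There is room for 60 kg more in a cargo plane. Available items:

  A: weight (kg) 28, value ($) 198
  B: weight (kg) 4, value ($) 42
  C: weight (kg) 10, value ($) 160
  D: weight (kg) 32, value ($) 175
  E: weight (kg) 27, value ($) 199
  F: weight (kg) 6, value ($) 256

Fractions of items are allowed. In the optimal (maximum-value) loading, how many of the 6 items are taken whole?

4

Ratios (sorted): F 42.67, C 16.00, B 10.50, E 7.37, A 7.07, D 5.47
take F (6 @ 256); take C (10 @ 160); take B (4 @ 42); take E (27 @ 199); take 13/28 of A → 91.93. Capacity used 60/60.
4 item(s) taken whole; one partial (take 13/28 of A).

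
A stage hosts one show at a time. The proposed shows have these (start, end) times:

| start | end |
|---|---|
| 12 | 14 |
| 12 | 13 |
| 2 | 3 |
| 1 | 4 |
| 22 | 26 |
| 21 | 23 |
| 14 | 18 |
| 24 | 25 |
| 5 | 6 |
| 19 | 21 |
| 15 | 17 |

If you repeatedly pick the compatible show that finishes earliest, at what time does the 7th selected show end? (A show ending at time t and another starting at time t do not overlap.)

Order by finish time; keep every interval that doesn't clash with the previous kept one.
Sorted by end: (2,3)  (1,4)  (5,6)  (12,13)  (12,14)  (15,17)  (14,18)  (19,21)  (21,23)  (24,25)  (22,26)
take (2,3); take (5,6); take (12,13); take (15,17); take (19,21); take (21,23); take (24,25).
Selected: (2,3) (5,6) (12,13) (15,17) (19,21) (21,23) (24,25)

25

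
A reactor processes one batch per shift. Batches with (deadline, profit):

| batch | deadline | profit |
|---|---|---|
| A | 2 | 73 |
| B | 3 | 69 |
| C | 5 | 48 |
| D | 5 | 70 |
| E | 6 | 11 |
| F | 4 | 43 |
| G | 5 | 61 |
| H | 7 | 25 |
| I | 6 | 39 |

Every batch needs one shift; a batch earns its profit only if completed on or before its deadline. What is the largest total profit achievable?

385

Take jobs in profit order; each goes to the latest open slot no later than its deadline.
Profit order: A=73 D=70 B=69 G=61 C=48 F=43 I=39 H=25 E=11
Assign: A→slot 2, D→slot 5, B→slot 3, G→slot 4, C→slot 1, F skipped, I→slot 6, H→slot 7, E skipped.
Slots: [1:C] [2:A] [3:B] [4:G] [5:D] [6:I] [7:H]
Profit = 48 + 73 + 69 + 61 + 70 + 39 + 25 = 385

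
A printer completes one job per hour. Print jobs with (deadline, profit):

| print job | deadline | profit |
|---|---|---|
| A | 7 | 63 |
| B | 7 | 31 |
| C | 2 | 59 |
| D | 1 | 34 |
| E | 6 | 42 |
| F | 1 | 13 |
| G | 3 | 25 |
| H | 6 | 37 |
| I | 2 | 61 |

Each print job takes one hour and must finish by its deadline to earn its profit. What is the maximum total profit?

Profit order: A=63 I=61 C=59 E=42 H=37 D=34 B=31 G=25 F=13
Assign: A→slot 7, I→slot 2, C→slot 1, E→slot 6, H→slot 5, D skipped, B→slot 4, G→slot 3, F skipped.
Slots: [1:C] [2:I] [3:G] [4:B] [5:H] [6:E] [7:A]
Profit = 59 + 61 + 25 + 31 + 37 + 42 + 63 = 318

318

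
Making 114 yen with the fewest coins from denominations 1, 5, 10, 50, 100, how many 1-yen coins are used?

4

114 = 1×100 + 1×10 + 4×1
Count of 1: 4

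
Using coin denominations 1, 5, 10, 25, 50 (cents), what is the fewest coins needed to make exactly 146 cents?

Greedy: take as many of the largest coin as possible, then repeat with the remainder.
146 = 2×50 + 1×25 + 2×10 + 1×1
Total coins = 2 + 1 + 2 + 1 = 6

6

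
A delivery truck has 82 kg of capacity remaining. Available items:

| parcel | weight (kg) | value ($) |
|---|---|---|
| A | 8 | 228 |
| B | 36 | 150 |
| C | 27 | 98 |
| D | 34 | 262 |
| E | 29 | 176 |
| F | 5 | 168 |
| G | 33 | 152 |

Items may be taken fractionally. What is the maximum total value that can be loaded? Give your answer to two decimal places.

861.64

Greedy by value/weight ratio, highest first.
Ratios (sorted): F 33.60, A 28.50, D 7.71, E 6.07, G 4.61, B 4.17, C 3.63
take F (5 @ 168); take A (8 @ 228); take D (34 @ 262); take E (29 @ 176); take 6/33 of G → 27.64. Capacity used 82/82.
Total value = 861.64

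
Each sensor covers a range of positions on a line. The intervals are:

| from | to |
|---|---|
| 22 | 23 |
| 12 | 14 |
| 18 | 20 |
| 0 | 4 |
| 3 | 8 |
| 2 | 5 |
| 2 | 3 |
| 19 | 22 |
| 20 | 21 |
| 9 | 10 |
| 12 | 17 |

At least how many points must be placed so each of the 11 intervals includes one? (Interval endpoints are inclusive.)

Process intervals by earliest right end; each time one isn't hit yet, stab at its right endpoint.
Sorted: [2,3] [0,4] [2,5] [3,8] [9,10] [12,14] [12,17] [18,20] [20,21] [19,22] [22,23]
{[2,3],[0,4],[2,5],[3,8]} hit by 3; {[9,10]} hit by 10; {[12,14],[12,17]} hit by 14; {[18,20],[20,21],[19,22]} hit by 20; {[22,23]} hit by 23.
Points: 3, 10, 14, 20, 23 (5 total).

5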